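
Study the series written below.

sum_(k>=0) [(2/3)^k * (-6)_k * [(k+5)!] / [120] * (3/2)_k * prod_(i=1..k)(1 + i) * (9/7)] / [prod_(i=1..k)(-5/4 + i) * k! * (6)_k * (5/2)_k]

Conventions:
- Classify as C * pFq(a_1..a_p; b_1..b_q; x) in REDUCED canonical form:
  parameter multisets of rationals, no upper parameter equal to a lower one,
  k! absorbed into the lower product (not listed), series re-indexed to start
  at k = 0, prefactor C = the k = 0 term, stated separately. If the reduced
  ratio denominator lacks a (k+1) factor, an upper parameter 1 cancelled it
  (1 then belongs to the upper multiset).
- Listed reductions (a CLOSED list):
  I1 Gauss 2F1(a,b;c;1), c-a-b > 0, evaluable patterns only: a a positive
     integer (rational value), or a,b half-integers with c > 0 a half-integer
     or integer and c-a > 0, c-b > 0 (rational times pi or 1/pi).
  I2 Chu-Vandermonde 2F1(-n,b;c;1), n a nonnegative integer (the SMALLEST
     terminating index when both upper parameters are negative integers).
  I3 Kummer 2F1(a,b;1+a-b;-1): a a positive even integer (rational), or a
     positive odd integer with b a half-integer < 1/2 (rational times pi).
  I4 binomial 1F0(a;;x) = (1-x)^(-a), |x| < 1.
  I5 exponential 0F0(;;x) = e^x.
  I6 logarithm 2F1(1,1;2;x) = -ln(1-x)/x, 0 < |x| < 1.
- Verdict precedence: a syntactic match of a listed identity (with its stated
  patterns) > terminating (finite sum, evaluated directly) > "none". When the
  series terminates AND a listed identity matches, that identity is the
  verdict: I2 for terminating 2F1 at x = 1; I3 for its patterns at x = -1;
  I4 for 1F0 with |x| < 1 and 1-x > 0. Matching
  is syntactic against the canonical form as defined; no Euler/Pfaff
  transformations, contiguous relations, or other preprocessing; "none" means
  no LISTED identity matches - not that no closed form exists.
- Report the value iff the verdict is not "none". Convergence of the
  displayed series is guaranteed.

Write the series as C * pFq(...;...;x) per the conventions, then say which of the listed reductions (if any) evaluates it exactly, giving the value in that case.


With C = 9/7: the canonical form is 3F2(-6, 3/2, 2; -1/4, 5/2; 2/3). Verdict: terminating - upper parameter -6 makes this a finite sum (last index 6), evaluated exactly. Sum: -702705803/593107515.

First insight: t_0 = 9/7 here, and the parameter 6 appears in both the upper and lower lists and cancels.
Term ratio: r(k) = (2/3) * (k-6) (k+3/2) (k+2) / [(k-1/4) (k+5/2) (k+1)] - poly over poly, x = (2/3) from leading terms; C = 9/7 at k = 0.


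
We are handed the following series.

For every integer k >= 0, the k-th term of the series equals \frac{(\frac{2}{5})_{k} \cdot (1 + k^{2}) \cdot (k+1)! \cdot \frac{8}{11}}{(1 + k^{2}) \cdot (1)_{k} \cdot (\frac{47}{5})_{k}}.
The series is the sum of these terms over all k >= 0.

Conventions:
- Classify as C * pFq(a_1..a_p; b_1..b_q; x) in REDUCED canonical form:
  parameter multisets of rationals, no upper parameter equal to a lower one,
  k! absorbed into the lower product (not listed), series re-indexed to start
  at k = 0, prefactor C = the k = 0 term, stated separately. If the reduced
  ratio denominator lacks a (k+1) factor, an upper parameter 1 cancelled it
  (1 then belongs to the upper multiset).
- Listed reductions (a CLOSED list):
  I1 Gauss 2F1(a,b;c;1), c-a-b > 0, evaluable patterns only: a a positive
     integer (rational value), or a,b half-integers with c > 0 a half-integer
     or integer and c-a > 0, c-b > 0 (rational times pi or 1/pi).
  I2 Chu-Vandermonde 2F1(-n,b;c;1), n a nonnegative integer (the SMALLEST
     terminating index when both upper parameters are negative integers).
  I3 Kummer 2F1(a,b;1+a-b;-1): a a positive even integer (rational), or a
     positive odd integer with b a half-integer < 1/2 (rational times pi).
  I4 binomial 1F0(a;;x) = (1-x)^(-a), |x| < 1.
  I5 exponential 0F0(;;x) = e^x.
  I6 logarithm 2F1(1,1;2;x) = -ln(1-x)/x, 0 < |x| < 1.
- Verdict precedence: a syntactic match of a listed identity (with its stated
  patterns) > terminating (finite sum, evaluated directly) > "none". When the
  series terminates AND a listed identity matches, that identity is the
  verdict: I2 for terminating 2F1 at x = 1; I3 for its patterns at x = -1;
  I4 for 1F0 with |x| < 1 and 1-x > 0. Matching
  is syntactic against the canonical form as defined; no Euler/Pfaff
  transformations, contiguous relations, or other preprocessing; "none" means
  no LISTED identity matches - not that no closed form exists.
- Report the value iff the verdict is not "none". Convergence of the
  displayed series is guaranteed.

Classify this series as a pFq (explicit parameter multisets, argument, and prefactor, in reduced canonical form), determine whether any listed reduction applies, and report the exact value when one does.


Prefactor \frac{8}{11}, argument 1: 2F1 with upper {\frac{2}{5}, 2} over lower {\frac{47}{5}}. Verdict: the Gauss summation I1 fires (x = 1: the Gamma ratio telescopes since c-a-b = 7 > 0 and a = 2 in Z>0). Its exact value is \frac{222}{275}.

First insight: with t_0 = \frac{8}{11}, the factorial ratio (prefactor 8/11) (k+a-1)!/(a-1)! is a rising factorial (a)_k.
Consecutive-term ratio: r(k) = 1 * (k+\frac{2}{5}) (k+2) / [(k+\frac{47}{5}) (k+1)] ; factor over Q: parameters, x = 1, and C = \frac{8}{11}.


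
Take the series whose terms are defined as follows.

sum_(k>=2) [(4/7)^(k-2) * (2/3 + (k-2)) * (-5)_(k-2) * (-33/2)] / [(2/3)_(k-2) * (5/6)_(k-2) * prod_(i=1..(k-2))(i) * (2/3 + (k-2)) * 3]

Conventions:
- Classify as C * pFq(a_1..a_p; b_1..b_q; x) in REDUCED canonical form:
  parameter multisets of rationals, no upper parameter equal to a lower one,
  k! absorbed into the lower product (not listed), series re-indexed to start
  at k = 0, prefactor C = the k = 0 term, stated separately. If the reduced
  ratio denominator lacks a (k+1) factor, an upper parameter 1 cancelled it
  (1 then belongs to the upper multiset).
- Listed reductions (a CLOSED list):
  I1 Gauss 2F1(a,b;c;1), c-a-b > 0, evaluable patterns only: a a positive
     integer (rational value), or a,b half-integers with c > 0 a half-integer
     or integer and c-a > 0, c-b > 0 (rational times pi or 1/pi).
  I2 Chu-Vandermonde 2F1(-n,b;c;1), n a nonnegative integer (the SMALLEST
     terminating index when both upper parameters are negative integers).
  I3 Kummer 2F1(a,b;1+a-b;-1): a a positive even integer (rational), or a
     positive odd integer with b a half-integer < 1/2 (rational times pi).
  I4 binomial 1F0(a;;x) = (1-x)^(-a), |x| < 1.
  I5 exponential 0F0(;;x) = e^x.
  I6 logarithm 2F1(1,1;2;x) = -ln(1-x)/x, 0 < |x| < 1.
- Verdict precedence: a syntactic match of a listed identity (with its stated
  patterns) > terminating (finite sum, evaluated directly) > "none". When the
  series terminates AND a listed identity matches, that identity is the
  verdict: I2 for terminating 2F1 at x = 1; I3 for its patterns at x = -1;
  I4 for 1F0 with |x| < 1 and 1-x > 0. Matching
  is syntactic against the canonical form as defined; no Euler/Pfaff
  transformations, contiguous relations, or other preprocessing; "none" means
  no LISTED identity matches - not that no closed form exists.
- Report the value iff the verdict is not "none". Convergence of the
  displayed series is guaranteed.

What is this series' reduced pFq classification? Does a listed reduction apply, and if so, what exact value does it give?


Prefactor -11/2, argument 4/7: 1F2 with upper {-5} over lower {2/3, 5/6}. Verdict: terminating - upper parameter -5 makes this a finite sum (last index 5), evaluated exactly. Value: 9530976951721/733712106050.

Key step: from the first term -11/2: the product of the first k integers (C = -11/2, x = 4/7) is k!.
Ratio: r(k) = (4/7) * (k-5) / [(k+2/3) (k+5/6) (k+1)] - poly over poly, x = (4/7) from leading terms; C = -11/2 at k = 0.


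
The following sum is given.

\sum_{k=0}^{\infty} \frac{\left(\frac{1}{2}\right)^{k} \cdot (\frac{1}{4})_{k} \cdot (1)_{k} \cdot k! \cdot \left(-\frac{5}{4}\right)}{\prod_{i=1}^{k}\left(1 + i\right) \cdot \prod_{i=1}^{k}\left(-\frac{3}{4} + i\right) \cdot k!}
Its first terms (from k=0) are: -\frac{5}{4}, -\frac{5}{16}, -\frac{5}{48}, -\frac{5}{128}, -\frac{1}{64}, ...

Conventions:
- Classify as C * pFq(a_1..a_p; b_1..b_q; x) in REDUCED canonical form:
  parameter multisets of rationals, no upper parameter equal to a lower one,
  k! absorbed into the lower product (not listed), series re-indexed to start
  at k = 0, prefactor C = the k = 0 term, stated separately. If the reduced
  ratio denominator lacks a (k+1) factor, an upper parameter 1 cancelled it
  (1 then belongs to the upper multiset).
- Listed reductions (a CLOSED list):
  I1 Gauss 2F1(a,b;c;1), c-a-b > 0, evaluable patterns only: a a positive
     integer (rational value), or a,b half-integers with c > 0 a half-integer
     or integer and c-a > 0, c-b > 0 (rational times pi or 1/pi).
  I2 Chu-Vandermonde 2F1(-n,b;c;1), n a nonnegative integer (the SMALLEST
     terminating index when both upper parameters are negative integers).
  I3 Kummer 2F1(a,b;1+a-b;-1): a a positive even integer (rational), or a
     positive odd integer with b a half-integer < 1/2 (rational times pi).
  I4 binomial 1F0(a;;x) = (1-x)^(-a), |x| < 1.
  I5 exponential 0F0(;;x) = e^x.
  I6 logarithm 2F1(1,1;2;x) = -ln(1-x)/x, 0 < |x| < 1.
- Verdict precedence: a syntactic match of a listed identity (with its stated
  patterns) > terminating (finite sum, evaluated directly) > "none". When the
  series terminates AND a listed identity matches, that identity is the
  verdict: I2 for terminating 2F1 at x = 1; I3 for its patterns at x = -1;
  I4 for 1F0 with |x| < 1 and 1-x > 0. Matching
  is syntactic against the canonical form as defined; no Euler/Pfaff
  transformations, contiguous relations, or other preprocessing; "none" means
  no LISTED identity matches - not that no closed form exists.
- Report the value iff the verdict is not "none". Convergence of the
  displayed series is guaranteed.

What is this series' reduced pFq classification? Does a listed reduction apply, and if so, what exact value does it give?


Canonical form: C = -\frac{5}{4} times 2F1 with upper {1, 1}, lower {2}, x = \frac{1}{2}. Verdict: the I6 logarithm reduction applies (the logarithm: parameters (1,1;2), x = \frac{1}{2}). Sum: \frac{5}{2} \cdot \ln\left(\frac{1}{2}\right).

Structural cue: t_0 being -\frac{5}{4}, the factorial ratio (C = -5/4) (k+a-1)!/(a-1)! is a rising factorial (a)_k.
Ratio: r(k) = \frac{1}{2} * (k+1) (k+1) / [(k+2) (k+1)] - poly over poly, x = \frac{1}{2} from leading terms; C = -\frac{5}{4} at k = 0.


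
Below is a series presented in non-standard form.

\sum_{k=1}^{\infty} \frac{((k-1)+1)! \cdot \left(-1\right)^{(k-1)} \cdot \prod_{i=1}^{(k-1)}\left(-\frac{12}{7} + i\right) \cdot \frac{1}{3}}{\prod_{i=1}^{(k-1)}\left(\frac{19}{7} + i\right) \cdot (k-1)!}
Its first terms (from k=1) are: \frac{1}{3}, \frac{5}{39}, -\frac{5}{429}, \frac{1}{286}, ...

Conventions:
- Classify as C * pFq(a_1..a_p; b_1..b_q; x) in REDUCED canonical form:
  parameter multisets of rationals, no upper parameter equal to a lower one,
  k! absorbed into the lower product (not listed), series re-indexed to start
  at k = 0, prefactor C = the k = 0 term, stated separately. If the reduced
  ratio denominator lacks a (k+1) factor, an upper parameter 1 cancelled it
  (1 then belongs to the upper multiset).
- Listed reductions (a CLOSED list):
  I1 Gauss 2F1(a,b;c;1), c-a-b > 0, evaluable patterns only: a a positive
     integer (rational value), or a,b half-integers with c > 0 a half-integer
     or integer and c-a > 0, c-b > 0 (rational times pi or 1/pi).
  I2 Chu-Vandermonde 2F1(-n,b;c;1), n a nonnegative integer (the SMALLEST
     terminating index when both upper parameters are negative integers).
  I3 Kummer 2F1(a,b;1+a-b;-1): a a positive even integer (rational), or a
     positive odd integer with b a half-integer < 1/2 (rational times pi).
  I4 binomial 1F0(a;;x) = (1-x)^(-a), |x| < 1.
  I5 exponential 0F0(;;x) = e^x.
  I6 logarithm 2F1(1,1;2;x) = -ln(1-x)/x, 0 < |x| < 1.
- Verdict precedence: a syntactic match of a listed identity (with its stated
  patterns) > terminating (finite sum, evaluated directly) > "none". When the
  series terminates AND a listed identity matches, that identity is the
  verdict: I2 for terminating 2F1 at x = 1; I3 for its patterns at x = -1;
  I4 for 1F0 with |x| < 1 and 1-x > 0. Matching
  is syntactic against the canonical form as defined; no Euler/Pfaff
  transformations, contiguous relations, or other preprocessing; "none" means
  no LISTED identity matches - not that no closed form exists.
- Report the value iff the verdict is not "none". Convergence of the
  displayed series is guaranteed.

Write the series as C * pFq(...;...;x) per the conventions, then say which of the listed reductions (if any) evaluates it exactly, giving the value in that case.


The series (x = -1) is 2F1: upper {-\frac{5}{7}, 2}, lower {\frac{26}{7}}, prefactor \frac{1}{3}. Verdict: this is Kummer's theorem (I3) (x = -1; c = \frac{26}{7} equals 1+a-b for upper {-\frac{5}{7}, 2}: listed pattern). Hence: \frac{19}{42}.

Key observation: t_0 being \frac{1}{3}, the lower running product (C = 1/3, x = -1) is a rising factorial.
Step ratio: r(k) = -1 * (k-\frac{5}{7}) (k+2) / [(k+\frac{26}{7}) (k+1)] - rational; roots negated = parameters, x = -1, C = \frac{1}{3}.


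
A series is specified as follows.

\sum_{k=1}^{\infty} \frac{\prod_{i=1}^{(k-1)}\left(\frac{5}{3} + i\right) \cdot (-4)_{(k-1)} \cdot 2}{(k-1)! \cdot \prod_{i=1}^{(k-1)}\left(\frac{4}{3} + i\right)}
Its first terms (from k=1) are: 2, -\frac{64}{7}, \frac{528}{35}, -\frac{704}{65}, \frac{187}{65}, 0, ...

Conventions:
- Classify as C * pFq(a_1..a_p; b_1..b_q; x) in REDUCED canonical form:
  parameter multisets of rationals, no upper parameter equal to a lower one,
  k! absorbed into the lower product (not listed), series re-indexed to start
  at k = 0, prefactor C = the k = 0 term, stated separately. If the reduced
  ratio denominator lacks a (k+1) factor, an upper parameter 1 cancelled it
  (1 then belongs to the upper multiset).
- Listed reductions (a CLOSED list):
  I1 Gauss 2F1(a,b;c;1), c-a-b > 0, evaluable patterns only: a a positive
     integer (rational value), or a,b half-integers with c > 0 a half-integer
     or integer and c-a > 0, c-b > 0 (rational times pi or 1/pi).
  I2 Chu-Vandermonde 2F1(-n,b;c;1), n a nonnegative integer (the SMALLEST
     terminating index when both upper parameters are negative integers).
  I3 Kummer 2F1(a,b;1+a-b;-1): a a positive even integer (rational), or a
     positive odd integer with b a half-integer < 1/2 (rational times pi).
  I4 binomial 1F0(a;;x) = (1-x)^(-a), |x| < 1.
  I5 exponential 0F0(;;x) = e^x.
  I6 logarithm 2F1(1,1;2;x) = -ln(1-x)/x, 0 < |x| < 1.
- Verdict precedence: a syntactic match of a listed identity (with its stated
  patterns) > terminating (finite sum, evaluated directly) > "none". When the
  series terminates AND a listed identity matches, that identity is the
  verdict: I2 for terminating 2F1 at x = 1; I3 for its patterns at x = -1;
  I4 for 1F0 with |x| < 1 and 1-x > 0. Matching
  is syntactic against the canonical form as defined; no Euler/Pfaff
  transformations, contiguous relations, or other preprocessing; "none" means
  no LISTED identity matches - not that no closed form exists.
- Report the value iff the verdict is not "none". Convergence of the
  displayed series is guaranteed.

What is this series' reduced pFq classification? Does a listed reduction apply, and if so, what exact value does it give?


Canonical form: C = 2 times 2F1 with upper {-4, \frac{8}{3}}, lower {\frac{7}{3}}, x = 1. Verdict: Vandermonde's identity (I2) applies (terminating 2F1 at x = 1 with n = 4, b = 8/3, c = \frac{7}{3}). Exact value: -\frac{1}{91}.

Key observation: t_0 = 2 here, and the lower running product (C = 2, x = 1) is a rising factorial.
Adjacent-term ratio: r(k) = 1 * (k-4) (k+\frac{8}{3}) / [(k+\frac{7}{3}) (k+1)] - rational in k. x = 1; t_0 = 2; negate the roots.


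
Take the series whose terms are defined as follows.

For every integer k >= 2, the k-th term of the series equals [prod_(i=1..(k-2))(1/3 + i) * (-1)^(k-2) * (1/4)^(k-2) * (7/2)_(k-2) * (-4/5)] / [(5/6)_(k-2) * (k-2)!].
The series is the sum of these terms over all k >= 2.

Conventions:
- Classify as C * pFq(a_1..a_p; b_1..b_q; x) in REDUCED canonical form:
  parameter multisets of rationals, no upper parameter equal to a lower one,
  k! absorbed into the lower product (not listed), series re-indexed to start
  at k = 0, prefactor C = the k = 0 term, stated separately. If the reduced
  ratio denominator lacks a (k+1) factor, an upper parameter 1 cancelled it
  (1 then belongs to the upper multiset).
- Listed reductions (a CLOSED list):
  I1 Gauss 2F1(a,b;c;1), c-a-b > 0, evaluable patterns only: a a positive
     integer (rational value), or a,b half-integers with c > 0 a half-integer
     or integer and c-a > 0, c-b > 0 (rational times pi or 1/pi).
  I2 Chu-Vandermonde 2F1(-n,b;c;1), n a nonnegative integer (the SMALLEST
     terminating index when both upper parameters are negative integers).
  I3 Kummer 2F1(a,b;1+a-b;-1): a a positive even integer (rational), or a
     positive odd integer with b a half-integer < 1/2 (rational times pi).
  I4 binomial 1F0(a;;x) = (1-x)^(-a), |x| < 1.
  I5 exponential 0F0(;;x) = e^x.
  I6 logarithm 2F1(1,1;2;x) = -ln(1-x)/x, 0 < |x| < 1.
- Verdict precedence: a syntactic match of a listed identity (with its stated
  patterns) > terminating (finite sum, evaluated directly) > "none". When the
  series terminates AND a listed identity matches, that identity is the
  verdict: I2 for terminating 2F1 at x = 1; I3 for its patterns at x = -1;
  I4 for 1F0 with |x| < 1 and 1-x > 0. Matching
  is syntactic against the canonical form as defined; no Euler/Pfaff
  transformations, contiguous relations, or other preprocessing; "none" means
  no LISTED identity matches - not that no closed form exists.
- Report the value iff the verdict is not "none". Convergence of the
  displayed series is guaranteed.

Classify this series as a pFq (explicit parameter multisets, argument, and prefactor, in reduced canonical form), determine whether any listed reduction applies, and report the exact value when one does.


x = -1/4 here; the reduced form reads 2F1, upper {4/3, 7/2}, lower {5/6}, C = -4/5. Verdict: none. A 2F1 with upper {4/3, 7/2} fits none of I1-I6 at x = -1/4; the sum runs forever.

Key step: x = (-1/4) and the (-1)^k factor (C = -4/5, x = -1/4) folds into the argument's sign.
Step ratio: r(k) = (-1/4) * (k+4/3) (k+7/2) / [(k+5/6) (k+1)] - rational; roots negated = parameters, x = (-1/4), C = -4/5.


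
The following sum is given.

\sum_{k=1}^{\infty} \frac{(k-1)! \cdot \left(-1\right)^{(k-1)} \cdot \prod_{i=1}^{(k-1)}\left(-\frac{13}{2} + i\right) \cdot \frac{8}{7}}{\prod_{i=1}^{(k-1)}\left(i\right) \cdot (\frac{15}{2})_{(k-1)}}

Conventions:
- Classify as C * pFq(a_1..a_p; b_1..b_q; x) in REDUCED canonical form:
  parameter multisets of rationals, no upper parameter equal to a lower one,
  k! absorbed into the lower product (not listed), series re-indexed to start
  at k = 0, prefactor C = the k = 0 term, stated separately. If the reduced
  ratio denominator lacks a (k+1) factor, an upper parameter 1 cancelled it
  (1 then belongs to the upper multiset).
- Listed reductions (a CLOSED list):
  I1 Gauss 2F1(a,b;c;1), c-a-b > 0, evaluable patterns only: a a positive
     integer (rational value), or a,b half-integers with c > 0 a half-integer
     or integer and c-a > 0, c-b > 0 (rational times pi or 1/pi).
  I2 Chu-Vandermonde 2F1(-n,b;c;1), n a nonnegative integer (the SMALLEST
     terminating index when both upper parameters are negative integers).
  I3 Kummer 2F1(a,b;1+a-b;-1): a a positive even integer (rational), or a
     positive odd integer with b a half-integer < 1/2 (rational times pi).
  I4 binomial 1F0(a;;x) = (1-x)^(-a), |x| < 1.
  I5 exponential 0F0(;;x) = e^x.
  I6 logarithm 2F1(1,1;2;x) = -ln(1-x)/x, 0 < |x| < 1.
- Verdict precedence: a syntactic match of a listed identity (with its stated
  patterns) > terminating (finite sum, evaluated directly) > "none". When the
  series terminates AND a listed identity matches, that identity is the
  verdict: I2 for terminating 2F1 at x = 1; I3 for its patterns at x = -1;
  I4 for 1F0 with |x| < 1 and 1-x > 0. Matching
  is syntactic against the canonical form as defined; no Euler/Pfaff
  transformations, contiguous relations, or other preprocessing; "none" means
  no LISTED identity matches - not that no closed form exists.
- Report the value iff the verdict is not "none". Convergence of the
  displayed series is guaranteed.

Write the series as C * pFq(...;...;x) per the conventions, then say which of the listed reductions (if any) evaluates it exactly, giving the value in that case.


Canonical form: C = \frac{8}{7} times 2F1 with upper {-\frac{11}{2}, 1}, lower {\frac{15}{2}}, x = -1. Verdict: Kummer's theorem (I3) matches (x = -1; c = \frac{15}{2} equals 1+a-b for upper {-\frac{11}{2}, 1}: listed pattern). Hence: \frac{429}{512} \cdot \pi.

First insight: t_0 = \frac{8}{7} here, and the running product (C = 8/7, x = -1) telescopes to a rising factorial.
Ratio: r(k) = -1 * (k-\frac{11}{2}) (k+1) / [(k+\frac{15}{2}) (k+1)] - rational in k, leading ratio -1; with t_0 = \frac{8}{7}, classification follows.


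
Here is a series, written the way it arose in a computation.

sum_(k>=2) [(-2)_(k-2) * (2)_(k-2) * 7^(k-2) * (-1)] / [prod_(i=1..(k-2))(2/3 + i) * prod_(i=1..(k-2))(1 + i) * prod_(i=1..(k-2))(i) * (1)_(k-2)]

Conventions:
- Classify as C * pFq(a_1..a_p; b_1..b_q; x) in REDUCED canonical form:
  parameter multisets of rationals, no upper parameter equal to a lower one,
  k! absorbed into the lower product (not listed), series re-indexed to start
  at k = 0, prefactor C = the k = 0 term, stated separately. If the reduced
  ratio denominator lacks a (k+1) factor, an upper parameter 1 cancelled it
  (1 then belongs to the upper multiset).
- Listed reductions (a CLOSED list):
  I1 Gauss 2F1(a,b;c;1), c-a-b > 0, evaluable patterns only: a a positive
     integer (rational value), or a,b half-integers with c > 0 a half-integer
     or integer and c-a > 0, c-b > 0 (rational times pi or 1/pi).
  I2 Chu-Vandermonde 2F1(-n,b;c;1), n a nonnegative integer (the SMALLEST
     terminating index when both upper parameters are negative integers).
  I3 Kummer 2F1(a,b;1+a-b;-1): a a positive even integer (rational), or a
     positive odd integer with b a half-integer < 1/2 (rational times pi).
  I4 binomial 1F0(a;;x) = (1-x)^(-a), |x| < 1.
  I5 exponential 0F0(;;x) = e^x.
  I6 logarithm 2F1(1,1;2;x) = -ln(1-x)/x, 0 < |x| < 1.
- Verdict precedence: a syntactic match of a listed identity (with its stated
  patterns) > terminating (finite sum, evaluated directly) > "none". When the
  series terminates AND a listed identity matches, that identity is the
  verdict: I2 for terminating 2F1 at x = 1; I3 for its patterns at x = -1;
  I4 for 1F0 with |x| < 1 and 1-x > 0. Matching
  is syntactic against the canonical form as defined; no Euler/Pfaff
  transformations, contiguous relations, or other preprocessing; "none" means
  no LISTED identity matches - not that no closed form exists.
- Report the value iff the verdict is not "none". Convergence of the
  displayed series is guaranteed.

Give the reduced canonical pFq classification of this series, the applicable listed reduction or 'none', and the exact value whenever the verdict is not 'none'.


The tell: x = 7 and the lower running product (C = -1) is a rising factorial.
Ratio: r(k) = 7 * (k-2) / [(k+1) (k+5/3) (k+1)] - rational in k. x = 7; t_0 = -1; negate the roots.

Classification (C = -1): 1F2 with upper {-2}, lower {1, 5/3}, argument x = 7. Verdict: terminating at k = 2: the factor (-2)_k kills every later term; summing the 3 survivors is exact. Exact value: 151/80.


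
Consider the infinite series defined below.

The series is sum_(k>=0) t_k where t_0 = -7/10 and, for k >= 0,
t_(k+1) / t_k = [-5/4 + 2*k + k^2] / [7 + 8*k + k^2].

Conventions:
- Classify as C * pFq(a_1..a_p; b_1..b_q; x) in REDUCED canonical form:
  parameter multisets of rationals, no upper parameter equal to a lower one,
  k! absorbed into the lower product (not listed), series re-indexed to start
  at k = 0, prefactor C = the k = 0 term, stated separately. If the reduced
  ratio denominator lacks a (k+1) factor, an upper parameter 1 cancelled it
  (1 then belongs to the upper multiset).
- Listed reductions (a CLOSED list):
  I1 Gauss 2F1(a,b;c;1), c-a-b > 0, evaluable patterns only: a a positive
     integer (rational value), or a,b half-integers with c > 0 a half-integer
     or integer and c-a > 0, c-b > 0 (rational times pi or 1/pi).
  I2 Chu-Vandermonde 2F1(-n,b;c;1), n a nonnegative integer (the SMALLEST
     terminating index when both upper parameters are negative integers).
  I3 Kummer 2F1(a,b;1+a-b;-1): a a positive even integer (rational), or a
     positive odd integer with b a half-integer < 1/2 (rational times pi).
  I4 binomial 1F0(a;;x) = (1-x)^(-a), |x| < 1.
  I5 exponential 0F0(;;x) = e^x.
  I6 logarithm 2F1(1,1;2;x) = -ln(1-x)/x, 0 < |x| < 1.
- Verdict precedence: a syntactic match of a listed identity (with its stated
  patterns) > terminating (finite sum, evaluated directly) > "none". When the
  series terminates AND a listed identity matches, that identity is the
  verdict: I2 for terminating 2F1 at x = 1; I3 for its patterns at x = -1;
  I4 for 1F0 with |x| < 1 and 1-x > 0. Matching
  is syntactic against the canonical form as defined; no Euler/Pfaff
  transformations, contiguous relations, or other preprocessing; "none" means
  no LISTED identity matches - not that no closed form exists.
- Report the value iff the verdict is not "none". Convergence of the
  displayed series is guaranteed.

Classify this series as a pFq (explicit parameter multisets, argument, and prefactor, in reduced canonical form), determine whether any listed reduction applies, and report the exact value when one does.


Canonical form: C = -7/10 times 2F1 with upper {-1/2, 5/2}, lower {7}, x = 1. Verdict: Gauss (I1, half-integer pattern) applies (x = 1; upper {-1/2, 5/2} half-integers, c = 7 in the evaluable pattern). Exact value: (-131072/75075) / pi.

Structural cue: t_0 being -7/10, factor the ratio over Q (C = -7/10): negated roots = parameters.
Term ratio: r(k) = 1 * (k-1/2) (k+5/2) / [(k+7) (k+1)] - rational; roots negated = parameters, x = 1, C = -7/10.


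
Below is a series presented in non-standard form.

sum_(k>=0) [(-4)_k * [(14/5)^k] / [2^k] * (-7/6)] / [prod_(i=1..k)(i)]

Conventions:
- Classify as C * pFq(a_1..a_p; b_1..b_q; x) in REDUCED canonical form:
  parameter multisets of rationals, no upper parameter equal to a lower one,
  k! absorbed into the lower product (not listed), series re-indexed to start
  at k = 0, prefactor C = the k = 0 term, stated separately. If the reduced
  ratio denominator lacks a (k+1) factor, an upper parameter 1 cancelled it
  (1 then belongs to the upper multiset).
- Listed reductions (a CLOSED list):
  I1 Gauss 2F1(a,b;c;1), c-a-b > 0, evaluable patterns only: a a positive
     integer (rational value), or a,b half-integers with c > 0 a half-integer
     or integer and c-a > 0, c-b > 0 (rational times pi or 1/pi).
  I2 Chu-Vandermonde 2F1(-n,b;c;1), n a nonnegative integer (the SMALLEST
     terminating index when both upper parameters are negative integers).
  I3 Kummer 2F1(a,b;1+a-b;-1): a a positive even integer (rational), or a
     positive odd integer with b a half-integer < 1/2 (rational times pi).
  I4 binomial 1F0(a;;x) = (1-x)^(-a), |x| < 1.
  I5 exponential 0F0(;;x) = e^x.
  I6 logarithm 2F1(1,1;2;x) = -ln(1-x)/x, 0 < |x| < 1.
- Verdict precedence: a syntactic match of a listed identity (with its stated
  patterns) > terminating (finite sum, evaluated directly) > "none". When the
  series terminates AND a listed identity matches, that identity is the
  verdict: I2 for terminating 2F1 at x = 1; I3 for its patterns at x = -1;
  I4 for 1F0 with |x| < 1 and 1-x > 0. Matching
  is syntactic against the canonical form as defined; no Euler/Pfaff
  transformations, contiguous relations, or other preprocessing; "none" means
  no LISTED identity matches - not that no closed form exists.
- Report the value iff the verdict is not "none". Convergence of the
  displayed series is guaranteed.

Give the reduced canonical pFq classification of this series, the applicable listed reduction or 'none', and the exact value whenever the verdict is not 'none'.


With C = -7/6: the canonical form is 1F0(-4; -; 7/5). Verdict: terminating - upper parameter -4 makes this a finite sum (last index 4), evaluated exactly. Its exact value is -56/1875.

Key observation: t_0 = -7/6 here, and the product of the first k integers (prefactor -7/6) is k!.
Step ratio: r(k) = (7/5) * (k-4) / [(k+1)] - poly over poly, x = (7/5) from leading terms; C = -7/6 at k = 0.


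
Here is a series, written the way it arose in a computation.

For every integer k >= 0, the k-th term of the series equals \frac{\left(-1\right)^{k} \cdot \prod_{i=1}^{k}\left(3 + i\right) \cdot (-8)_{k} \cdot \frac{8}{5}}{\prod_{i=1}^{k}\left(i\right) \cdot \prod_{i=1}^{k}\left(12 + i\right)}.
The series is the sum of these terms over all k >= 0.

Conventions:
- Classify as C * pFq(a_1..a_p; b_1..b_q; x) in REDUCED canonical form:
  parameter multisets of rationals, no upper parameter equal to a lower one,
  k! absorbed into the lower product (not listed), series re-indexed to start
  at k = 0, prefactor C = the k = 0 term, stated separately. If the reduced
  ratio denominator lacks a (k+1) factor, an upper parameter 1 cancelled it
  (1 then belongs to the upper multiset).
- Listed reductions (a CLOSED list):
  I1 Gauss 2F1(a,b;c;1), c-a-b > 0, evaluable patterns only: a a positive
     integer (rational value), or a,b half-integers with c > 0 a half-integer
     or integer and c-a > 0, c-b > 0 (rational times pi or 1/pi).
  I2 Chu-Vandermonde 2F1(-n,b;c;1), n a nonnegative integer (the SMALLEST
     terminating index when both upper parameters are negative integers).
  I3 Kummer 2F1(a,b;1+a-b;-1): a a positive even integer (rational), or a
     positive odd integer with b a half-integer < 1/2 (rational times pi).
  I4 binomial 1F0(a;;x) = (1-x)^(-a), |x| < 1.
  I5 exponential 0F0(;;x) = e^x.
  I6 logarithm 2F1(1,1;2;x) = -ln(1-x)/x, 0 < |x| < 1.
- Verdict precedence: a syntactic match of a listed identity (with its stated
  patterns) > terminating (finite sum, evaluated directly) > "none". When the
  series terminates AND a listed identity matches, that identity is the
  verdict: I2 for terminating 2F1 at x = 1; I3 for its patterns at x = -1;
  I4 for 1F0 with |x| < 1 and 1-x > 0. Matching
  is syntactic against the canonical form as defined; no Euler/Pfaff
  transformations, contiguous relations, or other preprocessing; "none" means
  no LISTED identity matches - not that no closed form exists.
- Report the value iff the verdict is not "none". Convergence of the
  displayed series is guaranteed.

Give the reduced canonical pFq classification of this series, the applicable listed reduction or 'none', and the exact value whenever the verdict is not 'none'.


First insight: t_0 = \frac{8}{5} here, and the product of the first k integers (prefactor 8/5) is k!.
Step ratio: r(k) = -1 * (k-8) (k+4) / [(k+13) (k+1)] - rational; roots negated = parameters, x = -1, C = \frac{8}{5}.

Classification (C = \frac{8}{5}): 2F1 with upper {-8, 4}, lower {13}, argument x = -1. Verdict: this is the Kummer evaluation I3 (x = -1; c = 13 equals 1+a-b for upper {-8, 4}: listed pattern). Value: \frac{88}{5}.


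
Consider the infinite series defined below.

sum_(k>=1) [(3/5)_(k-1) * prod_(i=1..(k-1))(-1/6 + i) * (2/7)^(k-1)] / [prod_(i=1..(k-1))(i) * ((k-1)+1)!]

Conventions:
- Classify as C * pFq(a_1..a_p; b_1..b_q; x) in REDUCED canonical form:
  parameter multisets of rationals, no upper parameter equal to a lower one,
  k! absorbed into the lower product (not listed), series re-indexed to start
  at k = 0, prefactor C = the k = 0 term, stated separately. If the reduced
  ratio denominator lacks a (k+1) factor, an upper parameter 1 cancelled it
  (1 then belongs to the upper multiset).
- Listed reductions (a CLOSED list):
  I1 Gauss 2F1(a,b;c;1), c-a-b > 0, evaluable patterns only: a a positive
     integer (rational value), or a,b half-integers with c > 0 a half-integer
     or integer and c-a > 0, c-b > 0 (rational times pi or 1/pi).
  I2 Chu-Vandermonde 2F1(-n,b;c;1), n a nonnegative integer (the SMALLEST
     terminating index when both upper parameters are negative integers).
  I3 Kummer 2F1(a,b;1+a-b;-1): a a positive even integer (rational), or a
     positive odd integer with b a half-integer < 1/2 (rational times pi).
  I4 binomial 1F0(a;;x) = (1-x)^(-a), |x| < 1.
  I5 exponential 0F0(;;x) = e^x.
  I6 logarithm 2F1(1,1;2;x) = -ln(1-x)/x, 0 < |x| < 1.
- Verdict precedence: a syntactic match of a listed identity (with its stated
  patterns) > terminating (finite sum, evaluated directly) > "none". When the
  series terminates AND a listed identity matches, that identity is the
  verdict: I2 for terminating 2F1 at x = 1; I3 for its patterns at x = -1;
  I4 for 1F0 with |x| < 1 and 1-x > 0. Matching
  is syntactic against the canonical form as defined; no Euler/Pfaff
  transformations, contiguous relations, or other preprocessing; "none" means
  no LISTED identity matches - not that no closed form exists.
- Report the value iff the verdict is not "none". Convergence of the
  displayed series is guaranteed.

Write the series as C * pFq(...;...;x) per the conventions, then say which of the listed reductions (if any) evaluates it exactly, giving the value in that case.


This is 1 * 2F1(3/5, 5/6; 2; 2/7) in reduced canonical form. Verdict: none - at argument 2/7 the multisets {3/5, 5/6} ; {2} match no listed identity.

The tell: t_0 = 1 here, and the denominator's factorial ratio (C = 1, x = 2/7) is a lower Pochhammer.
Step ratio: r(k) = (2/7) * (k+3/5) (k+5/6) / [(k+2) (k+1)] ; factor over Q: parameters, x = (2/7), and C = 1.


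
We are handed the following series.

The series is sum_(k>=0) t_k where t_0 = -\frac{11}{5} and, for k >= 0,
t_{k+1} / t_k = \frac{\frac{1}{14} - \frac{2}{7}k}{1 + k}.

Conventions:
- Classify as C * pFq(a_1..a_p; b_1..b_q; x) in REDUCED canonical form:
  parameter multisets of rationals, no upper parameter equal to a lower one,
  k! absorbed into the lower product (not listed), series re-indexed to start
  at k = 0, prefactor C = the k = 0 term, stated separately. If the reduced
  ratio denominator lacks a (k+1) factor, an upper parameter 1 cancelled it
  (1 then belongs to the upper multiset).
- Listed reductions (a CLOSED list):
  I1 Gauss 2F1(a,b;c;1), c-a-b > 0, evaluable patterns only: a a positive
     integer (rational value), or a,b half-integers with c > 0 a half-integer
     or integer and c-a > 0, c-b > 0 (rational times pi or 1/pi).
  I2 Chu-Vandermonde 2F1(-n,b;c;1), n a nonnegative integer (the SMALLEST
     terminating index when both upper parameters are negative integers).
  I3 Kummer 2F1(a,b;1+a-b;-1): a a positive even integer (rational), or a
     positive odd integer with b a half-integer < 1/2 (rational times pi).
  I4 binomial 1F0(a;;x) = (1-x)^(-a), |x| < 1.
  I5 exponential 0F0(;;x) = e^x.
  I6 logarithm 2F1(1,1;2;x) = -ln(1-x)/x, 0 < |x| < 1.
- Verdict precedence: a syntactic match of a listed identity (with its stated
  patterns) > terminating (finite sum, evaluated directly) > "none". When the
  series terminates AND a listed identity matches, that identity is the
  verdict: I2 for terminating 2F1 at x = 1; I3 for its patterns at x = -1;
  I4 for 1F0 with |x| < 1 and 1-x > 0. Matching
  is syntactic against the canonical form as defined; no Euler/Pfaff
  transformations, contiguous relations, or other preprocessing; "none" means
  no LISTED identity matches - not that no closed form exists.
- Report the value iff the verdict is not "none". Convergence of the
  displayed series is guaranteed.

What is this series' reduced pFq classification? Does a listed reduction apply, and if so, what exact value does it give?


At argument -\frac{2}{7}: a 1F0 with upper {-\frac{1}{4}}, lower {-}, scaled by C = -\frac{11}{5}. Verdict: binomial (I4) matches (the 1F0 binomial series: exponent 1/4, x = -\frac{2}{7}). Value: \left(-\frac{11}{5}\right) \cdot \left(\frac{9}{7}\right)^{\frac{1}{4}}.

Key observation: t_0 = -\frac{11}{5} here, and factor the ratio over Q (C = -11/5, x = -2/7): negated roots = parameters.
Ratio: r(k) = -\frac{2}{7} * (k-\frac{1}{4}) / [(k+1)] - rational in k. x = -\frac{2}{7}; t_0 = -\frac{11}{5}; negate the roots.


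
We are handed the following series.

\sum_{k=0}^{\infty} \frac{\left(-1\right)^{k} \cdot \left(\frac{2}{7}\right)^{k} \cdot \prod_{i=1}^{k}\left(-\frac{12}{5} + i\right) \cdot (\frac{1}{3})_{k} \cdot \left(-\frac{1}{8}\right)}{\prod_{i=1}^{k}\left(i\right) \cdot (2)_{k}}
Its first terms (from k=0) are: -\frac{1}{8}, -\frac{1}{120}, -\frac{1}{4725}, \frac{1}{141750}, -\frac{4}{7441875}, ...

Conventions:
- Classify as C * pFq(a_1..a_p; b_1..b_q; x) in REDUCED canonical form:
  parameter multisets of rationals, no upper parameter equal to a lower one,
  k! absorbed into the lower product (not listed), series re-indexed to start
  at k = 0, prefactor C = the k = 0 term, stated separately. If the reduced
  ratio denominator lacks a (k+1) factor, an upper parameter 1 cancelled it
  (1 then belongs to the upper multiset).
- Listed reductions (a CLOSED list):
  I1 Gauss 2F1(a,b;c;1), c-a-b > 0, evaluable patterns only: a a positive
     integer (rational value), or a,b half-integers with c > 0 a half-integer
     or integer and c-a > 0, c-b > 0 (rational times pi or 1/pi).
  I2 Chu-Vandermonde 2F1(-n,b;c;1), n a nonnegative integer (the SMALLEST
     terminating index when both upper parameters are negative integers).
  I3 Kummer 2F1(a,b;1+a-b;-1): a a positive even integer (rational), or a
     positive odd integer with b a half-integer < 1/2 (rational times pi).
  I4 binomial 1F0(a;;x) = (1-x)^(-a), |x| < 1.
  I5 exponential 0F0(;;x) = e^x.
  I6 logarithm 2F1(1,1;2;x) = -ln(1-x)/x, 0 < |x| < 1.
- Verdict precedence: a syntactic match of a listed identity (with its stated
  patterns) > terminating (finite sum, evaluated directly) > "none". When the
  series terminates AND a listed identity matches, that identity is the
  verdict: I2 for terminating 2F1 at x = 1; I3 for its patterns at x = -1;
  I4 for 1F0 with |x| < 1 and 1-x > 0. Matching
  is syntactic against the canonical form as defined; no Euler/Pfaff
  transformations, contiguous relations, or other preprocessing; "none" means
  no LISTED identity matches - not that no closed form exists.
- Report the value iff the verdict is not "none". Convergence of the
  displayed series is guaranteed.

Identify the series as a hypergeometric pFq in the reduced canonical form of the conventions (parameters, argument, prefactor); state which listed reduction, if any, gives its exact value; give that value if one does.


The series (x = -\frac{2}{7}) is 2F1: upper {-\frac{7}{5}, \frac{1}{3}}, lower {2}, prefactor -\frac{1}{8}. Verdict: none. A 2F1 with upper {-\frac{7}{5}, \frac{1}{3}} fits none of I1-I6 at x = -\frac{2}{7}; the sum runs forever.

First insight: t_0 = -\frac{1}{8} here, and the product of the first k integers (prefactor -1/8) is k!.
Term ratio: r(k) = -\frac{2}{7} * (k-\frac{7}{5}) (k+\frac{1}{3}) / [(k+2) (k+1)] - rational; roots negated = parameters, x = -\frac{2}{7}, C = -\frac{1}{8}.


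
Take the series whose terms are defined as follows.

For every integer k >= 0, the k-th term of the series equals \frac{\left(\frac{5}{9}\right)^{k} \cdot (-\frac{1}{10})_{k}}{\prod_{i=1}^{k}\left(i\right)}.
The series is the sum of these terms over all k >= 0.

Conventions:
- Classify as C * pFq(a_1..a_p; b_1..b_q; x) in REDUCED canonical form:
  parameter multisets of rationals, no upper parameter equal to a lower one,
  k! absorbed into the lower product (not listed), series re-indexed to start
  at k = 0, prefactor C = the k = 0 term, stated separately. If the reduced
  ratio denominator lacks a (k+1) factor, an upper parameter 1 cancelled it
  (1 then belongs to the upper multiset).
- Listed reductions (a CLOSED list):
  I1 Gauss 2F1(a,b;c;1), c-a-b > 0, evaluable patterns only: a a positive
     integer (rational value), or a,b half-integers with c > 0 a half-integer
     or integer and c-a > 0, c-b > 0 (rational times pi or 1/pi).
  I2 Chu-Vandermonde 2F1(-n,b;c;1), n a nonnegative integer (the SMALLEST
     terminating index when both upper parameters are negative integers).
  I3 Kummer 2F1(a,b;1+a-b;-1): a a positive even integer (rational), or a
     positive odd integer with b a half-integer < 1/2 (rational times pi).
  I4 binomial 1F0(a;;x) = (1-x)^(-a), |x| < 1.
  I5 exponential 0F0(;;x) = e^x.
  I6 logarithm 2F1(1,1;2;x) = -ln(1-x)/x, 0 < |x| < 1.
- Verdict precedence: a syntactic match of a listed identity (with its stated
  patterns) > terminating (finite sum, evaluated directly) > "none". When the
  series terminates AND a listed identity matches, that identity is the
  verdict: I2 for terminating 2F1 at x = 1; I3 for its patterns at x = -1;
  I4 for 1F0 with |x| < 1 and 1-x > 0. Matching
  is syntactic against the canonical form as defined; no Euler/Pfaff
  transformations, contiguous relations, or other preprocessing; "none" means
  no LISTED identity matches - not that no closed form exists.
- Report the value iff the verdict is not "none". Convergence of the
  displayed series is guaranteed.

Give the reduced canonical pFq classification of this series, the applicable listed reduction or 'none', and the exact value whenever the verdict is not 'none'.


The tell: x = \frac{5}{9} and the product of the first k integers (prefactor 1) is k!.
Consecutive-term ratio: r(k) = \frac{5}{9} * (k-\frac{1}{10}) / [(k+1)] - rational; roots negated = parameters, x = \frac{5}{9}, C = 1.

Reduced: x = \frac{5}{9}, 1F0, upper = {-\frac{1}{10}}, lower = {-}, C = 1. Verdict at x = \frac{5}{9}: the binomial series (I4) matches (the 1F0 binomial series: exponent 1/10, x = \frac{5}{9}). Value: \left(\frac{4}{9}\right)^{\frac{1}{10}}.
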